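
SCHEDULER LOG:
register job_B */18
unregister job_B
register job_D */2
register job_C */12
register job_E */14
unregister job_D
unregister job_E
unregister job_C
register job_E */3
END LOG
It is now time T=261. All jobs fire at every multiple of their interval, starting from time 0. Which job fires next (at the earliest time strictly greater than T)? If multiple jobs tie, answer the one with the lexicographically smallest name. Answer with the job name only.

Op 1: register job_B */18 -> active={job_B:*/18}
Op 2: unregister job_B -> active={}
Op 3: register job_D */2 -> active={job_D:*/2}
Op 4: register job_C */12 -> active={job_C:*/12, job_D:*/2}
Op 5: register job_E */14 -> active={job_C:*/12, job_D:*/2, job_E:*/14}
Op 6: unregister job_D -> active={job_C:*/12, job_E:*/14}
Op 7: unregister job_E -> active={job_C:*/12}
Op 8: unregister job_C -> active={}
Op 9: register job_E */3 -> active={job_E:*/3}
  job_E: interval 3, next fire after T=261 is 264
Earliest = 264, winner (lex tiebreak) = job_E

Answer: job_E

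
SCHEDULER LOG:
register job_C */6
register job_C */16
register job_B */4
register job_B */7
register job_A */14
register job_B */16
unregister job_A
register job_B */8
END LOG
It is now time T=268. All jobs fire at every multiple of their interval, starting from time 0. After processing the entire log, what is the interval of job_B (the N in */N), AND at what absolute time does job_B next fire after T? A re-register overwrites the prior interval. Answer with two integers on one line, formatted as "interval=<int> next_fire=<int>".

Op 1: register job_C */6 -> active={job_C:*/6}
Op 2: register job_C */16 -> active={job_C:*/16}
Op 3: register job_B */4 -> active={job_B:*/4, job_C:*/16}
Op 4: register job_B */7 -> active={job_B:*/7, job_C:*/16}
Op 5: register job_A */14 -> active={job_A:*/14, job_B:*/7, job_C:*/16}
Op 6: register job_B */16 -> active={job_A:*/14, job_B:*/16, job_C:*/16}
Op 7: unregister job_A -> active={job_B:*/16, job_C:*/16}
Op 8: register job_B */8 -> active={job_B:*/8, job_C:*/16}
Final interval of job_B = 8
Next fire of job_B after T=268: (268//8+1)*8 = 272

Answer: interval=8 next_fire=272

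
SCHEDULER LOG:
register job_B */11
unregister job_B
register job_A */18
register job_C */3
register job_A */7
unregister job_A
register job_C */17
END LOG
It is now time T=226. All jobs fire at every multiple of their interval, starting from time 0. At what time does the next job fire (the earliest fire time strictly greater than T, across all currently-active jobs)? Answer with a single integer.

Op 1: register job_B */11 -> active={job_B:*/11}
Op 2: unregister job_B -> active={}
Op 3: register job_A */18 -> active={job_A:*/18}
Op 4: register job_C */3 -> active={job_A:*/18, job_C:*/3}
Op 5: register job_A */7 -> active={job_A:*/7, job_C:*/3}
Op 6: unregister job_A -> active={job_C:*/3}
Op 7: register job_C */17 -> active={job_C:*/17}
  job_C: interval 17, next fire after T=226 is 238
Earliest fire time = 238 (job job_C)

Answer: 238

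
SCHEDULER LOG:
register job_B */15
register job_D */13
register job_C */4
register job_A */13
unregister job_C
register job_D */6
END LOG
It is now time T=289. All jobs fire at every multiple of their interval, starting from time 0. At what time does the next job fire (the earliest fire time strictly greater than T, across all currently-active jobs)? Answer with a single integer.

Op 1: register job_B */15 -> active={job_B:*/15}
Op 2: register job_D */13 -> active={job_B:*/15, job_D:*/13}
Op 3: register job_C */4 -> active={job_B:*/15, job_C:*/4, job_D:*/13}
Op 4: register job_A */13 -> active={job_A:*/13, job_B:*/15, job_C:*/4, job_D:*/13}
Op 5: unregister job_C -> active={job_A:*/13, job_B:*/15, job_D:*/13}
Op 6: register job_D */6 -> active={job_A:*/13, job_B:*/15, job_D:*/6}
  job_A: interval 13, next fire after T=289 is 299
  job_B: interval 15, next fire after T=289 is 300
  job_D: interval 6, next fire after T=289 is 294
Earliest fire time = 294 (job job_D)

Answer: 294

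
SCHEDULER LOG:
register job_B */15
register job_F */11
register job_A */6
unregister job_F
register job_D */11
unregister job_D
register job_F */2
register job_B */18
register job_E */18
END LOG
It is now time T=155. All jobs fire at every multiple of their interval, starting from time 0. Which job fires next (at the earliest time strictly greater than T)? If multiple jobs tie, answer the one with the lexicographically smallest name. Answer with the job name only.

Answer: job_A

Derivation:
Op 1: register job_B */15 -> active={job_B:*/15}
Op 2: register job_F */11 -> active={job_B:*/15, job_F:*/11}
Op 3: register job_A */6 -> active={job_A:*/6, job_B:*/15, job_F:*/11}
Op 4: unregister job_F -> active={job_A:*/6, job_B:*/15}
Op 5: register job_D */11 -> active={job_A:*/6, job_B:*/15, job_D:*/11}
Op 6: unregister job_D -> active={job_A:*/6, job_B:*/15}
Op 7: register job_F */2 -> active={job_A:*/6, job_B:*/15, job_F:*/2}
Op 8: register job_B */18 -> active={job_A:*/6, job_B:*/18, job_F:*/2}
Op 9: register job_E */18 -> active={job_A:*/6, job_B:*/18, job_E:*/18, job_F:*/2}
  job_A: interval 6, next fire after T=155 is 156
  job_B: interval 18, next fire after T=155 is 162
  job_E: interval 18, next fire after T=155 is 162
  job_F: interval 2, next fire after T=155 is 156
Earliest = 156, winner (lex tiebreak) = job_A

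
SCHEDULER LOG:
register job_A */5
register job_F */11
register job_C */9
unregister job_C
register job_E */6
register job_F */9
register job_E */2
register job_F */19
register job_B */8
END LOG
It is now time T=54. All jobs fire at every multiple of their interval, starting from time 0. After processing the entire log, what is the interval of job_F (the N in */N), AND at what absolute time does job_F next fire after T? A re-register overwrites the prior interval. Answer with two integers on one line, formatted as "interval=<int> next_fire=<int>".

Answer: interval=19 next_fire=57

Derivation:
Op 1: register job_A */5 -> active={job_A:*/5}
Op 2: register job_F */11 -> active={job_A:*/5, job_F:*/11}
Op 3: register job_C */9 -> active={job_A:*/5, job_C:*/9, job_F:*/11}
Op 4: unregister job_C -> active={job_A:*/5, job_F:*/11}
Op 5: register job_E */6 -> active={job_A:*/5, job_E:*/6, job_F:*/11}
Op 6: register job_F */9 -> active={job_A:*/5, job_E:*/6, job_F:*/9}
Op 7: register job_E */2 -> active={job_A:*/5, job_E:*/2, job_F:*/9}
Op 8: register job_F */19 -> active={job_A:*/5, job_E:*/2, job_F:*/19}
Op 9: register job_B */8 -> active={job_A:*/5, job_B:*/8, job_E:*/2, job_F:*/19}
Final interval of job_F = 19
Next fire of job_F after T=54: (54//19+1)*19 = 57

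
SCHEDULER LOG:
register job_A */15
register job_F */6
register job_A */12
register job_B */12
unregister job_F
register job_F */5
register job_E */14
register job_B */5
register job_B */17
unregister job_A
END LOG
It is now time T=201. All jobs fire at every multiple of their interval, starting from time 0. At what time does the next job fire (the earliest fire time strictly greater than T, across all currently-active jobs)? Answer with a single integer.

Answer: 204

Derivation:
Op 1: register job_A */15 -> active={job_A:*/15}
Op 2: register job_F */6 -> active={job_A:*/15, job_F:*/6}
Op 3: register job_A */12 -> active={job_A:*/12, job_F:*/6}
Op 4: register job_B */12 -> active={job_A:*/12, job_B:*/12, job_F:*/6}
Op 5: unregister job_F -> active={job_A:*/12, job_B:*/12}
Op 6: register job_F */5 -> active={job_A:*/12, job_B:*/12, job_F:*/5}
Op 7: register job_E */14 -> active={job_A:*/12, job_B:*/12, job_E:*/14, job_F:*/5}
Op 8: register job_B */5 -> active={job_A:*/12, job_B:*/5, job_E:*/14, job_F:*/5}
Op 9: register job_B */17 -> active={job_A:*/12, job_B:*/17, job_E:*/14, job_F:*/5}
Op 10: unregister job_A -> active={job_B:*/17, job_E:*/14, job_F:*/5}
  job_B: interval 17, next fire after T=201 is 204
  job_E: interval 14, next fire after T=201 is 210
  job_F: interval 5, next fire after T=201 is 205
Earliest fire time = 204 (job job_B)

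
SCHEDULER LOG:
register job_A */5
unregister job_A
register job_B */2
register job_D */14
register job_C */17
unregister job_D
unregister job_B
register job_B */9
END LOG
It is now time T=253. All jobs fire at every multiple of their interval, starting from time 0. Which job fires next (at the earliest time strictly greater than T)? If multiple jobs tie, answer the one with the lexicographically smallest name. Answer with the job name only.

Op 1: register job_A */5 -> active={job_A:*/5}
Op 2: unregister job_A -> active={}
Op 3: register job_B */2 -> active={job_B:*/2}
Op 4: register job_D */14 -> active={job_B:*/2, job_D:*/14}
Op 5: register job_C */17 -> active={job_B:*/2, job_C:*/17, job_D:*/14}
Op 6: unregister job_D -> active={job_B:*/2, job_C:*/17}
Op 7: unregister job_B -> active={job_C:*/17}
Op 8: register job_B */9 -> active={job_B:*/9, job_C:*/17}
  job_B: interval 9, next fire after T=253 is 261
  job_C: interval 17, next fire after T=253 is 255
Earliest = 255, winner (lex tiebreak) = job_C

Answer: job_C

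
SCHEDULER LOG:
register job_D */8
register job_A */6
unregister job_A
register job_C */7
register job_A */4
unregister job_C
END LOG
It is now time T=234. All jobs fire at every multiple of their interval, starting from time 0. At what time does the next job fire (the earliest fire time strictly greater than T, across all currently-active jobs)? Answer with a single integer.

Answer: 236

Derivation:
Op 1: register job_D */8 -> active={job_D:*/8}
Op 2: register job_A */6 -> active={job_A:*/6, job_D:*/8}
Op 3: unregister job_A -> active={job_D:*/8}
Op 4: register job_C */7 -> active={job_C:*/7, job_D:*/8}
Op 5: register job_A */4 -> active={job_A:*/4, job_C:*/7, job_D:*/8}
Op 6: unregister job_C -> active={job_A:*/4, job_D:*/8}
  job_A: interval 4, next fire after T=234 is 236
  job_D: interval 8, next fire after T=234 is 240
Earliest fire time = 236 (job job_A)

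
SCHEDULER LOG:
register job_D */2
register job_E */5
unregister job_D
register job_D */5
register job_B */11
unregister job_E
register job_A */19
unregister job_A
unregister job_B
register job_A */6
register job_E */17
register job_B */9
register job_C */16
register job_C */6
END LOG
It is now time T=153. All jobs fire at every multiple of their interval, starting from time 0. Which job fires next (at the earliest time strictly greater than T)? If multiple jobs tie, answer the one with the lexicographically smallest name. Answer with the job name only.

Answer: job_D

Derivation:
Op 1: register job_D */2 -> active={job_D:*/2}
Op 2: register job_E */5 -> active={job_D:*/2, job_E:*/5}
Op 3: unregister job_D -> active={job_E:*/5}
Op 4: register job_D */5 -> active={job_D:*/5, job_E:*/5}
Op 5: register job_B */11 -> active={job_B:*/11, job_D:*/5, job_E:*/5}
Op 6: unregister job_E -> active={job_B:*/11, job_D:*/5}
Op 7: register job_A */19 -> active={job_A:*/19, job_B:*/11, job_D:*/5}
Op 8: unregister job_A -> active={job_B:*/11, job_D:*/5}
Op 9: unregister job_B -> active={job_D:*/5}
Op 10: register job_A */6 -> active={job_A:*/6, job_D:*/5}
Op 11: register job_E */17 -> active={job_A:*/6, job_D:*/5, job_E:*/17}
Op 12: register job_B */9 -> active={job_A:*/6, job_B:*/9, job_D:*/5, job_E:*/17}
Op 13: register job_C */16 -> active={job_A:*/6, job_B:*/9, job_C:*/16, job_D:*/5, job_E:*/17}
Op 14: register job_C */6 -> active={job_A:*/6, job_B:*/9, job_C:*/6, job_D:*/5, job_E:*/17}
  job_A: interval 6, next fire after T=153 is 156
  job_B: interval 9, next fire after T=153 is 162
  job_C: interval 6, next fire after T=153 is 156
  job_D: interval 5, next fire after T=153 is 155
  job_E: interval 17, next fire after T=153 is 170
Earliest = 155, winner (lex tiebreak) = job_D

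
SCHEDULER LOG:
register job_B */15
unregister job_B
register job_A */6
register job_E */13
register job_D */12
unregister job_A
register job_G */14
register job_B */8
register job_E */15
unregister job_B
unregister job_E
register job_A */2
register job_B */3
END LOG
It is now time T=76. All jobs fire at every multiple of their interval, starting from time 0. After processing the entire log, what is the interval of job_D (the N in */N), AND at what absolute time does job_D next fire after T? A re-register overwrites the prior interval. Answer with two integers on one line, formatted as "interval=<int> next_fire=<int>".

Answer: interval=12 next_fire=84

Derivation:
Op 1: register job_B */15 -> active={job_B:*/15}
Op 2: unregister job_B -> active={}
Op 3: register job_A */6 -> active={job_A:*/6}
Op 4: register job_E */13 -> active={job_A:*/6, job_E:*/13}
Op 5: register job_D */12 -> active={job_A:*/6, job_D:*/12, job_E:*/13}
Op 6: unregister job_A -> active={job_D:*/12, job_E:*/13}
Op 7: register job_G */14 -> active={job_D:*/12, job_E:*/13, job_G:*/14}
Op 8: register job_B */8 -> active={job_B:*/8, job_D:*/12, job_E:*/13, job_G:*/14}
Op 9: register job_E */15 -> active={job_B:*/8, job_D:*/12, job_E:*/15, job_G:*/14}
Op 10: unregister job_B -> active={job_D:*/12, job_E:*/15, job_G:*/14}
Op 11: unregister job_E -> active={job_D:*/12, job_G:*/14}
Op 12: register job_A */2 -> active={job_A:*/2, job_D:*/12, job_G:*/14}
Op 13: register job_B */3 -> active={job_A:*/2, job_B:*/3, job_D:*/12, job_G:*/14}
Final interval of job_D = 12
Next fire of job_D after T=76: (76//12+1)*12 = 84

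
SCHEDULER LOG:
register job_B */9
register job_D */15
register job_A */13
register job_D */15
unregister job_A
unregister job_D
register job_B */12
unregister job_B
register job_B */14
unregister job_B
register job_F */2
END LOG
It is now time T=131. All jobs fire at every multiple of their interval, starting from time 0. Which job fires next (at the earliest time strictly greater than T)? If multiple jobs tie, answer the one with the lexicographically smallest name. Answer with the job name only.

Op 1: register job_B */9 -> active={job_B:*/9}
Op 2: register job_D */15 -> active={job_B:*/9, job_D:*/15}
Op 3: register job_A */13 -> active={job_A:*/13, job_B:*/9, job_D:*/15}
Op 4: register job_D */15 -> active={job_A:*/13, job_B:*/9, job_D:*/15}
Op 5: unregister job_A -> active={job_B:*/9, job_D:*/15}
Op 6: unregister job_D -> active={job_B:*/9}
Op 7: register job_B */12 -> active={job_B:*/12}
Op 8: unregister job_B -> active={}
Op 9: register job_B */14 -> active={job_B:*/14}
Op 10: unregister job_B -> active={}
Op 11: register job_F */2 -> active={job_F:*/2}
  job_F: interval 2, next fire after T=131 is 132
Earliest = 132, winner (lex tiebreak) = job_F

Answer: job_F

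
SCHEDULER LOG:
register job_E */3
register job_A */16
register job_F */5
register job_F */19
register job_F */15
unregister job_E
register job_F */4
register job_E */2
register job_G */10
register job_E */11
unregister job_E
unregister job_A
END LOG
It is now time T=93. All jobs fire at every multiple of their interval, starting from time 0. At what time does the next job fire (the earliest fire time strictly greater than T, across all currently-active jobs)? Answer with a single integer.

Op 1: register job_E */3 -> active={job_E:*/3}
Op 2: register job_A */16 -> active={job_A:*/16, job_E:*/3}
Op 3: register job_F */5 -> active={job_A:*/16, job_E:*/3, job_F:*/5}
Op 4: register job_F */19 -> active={job_A:*/16, job_E:*/3, job_F:*/19}
Op 5: register job_F */15 -> active={job_A:*/16, job_E:*/3, job_F:*/15}
Op 6: unregister job_E -> active={job_A:*/16, job_F:*/15}
Op 7: register job_F */4 -> active={job_A:*/16, job_F:*/4}
Op 8: register job_E */2 -> active={job_A:*/16, job_E:*/2, job_F:*/4}
Op 9: register job_G */10 -> active={job_A:*/16, job_E:*/2, job_F:*/4, job_G:*/10}
Op 10: register job_E */11 -> active={job_A:*/16, job_E:*/11, job_F:*/4, job_G:*/10}
Op 11: unregister job_E -> active={job_A:*/16, job_F:*/4, job_G:*/10}
Op 12: unregister job_A -> active={job_F:*/4, job_G:*/10}
  job_F: interval 4, next fire after T=93 is 96
  job_G: interval 10, next fire after T=93 is 100
Earliest fire time = 96 (job job_F)

Answer: 96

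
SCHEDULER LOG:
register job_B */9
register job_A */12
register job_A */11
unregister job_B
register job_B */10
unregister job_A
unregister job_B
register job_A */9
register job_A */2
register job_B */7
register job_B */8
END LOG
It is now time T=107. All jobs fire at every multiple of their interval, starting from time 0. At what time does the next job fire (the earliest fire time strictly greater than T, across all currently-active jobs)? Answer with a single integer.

Op 1: register job_B */9 -> active={job_B:*/9}
Op 2: register job_A */12 -> active={job_A:*/12, job_B:*/9}
Op 3: register job_A */11 -> active={job_A:*/11, job_B:*/9}
Op 4: unregister job_B -> active={job_A:*/11}
Op 5: register job_B */10 -> active={job_A:*/11, job_B:*/10}
Op 6: unregister job_A -> active={job_B:*/10}
Op 7: unregister job_B -> active={}
Op 8: register job_A */9 -> active={job_A:*/9}
Op 9: register job_A */2 -> active={job_A:*/2}
Op 10: register job_B */7 -> active={job_A:*/2, job_B:*/7}
Op 11: register job_B */8 -> active={job_A:*/2, job_B:*/8}
  job_A: interval 2, next fire after T=107 is 108
  job_B: interval 8, next fire after T=107 is 112
Earliest fire time = 108 (job job_A)

Answer: 108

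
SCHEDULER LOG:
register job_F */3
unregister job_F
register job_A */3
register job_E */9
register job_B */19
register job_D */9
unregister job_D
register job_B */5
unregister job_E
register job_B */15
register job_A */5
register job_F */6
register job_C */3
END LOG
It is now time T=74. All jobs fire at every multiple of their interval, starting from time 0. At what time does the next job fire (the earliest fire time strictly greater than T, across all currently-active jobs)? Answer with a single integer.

Answer: 75

Derivation:
Op 1: register job_F */3 -> active={job_F:*/3}
Op 2: unregister job_F -> active={}
Op 3: register job_A */3 -> active={job_A:*/3}
Op 4: register job_E */9 -> active={job_A:*/3, job_E:*/9}
Op 5: register job_B */19 -> active={job_A:*/3, job_B:*/19, job_E:*/9}
Op 6: register job_D */9 -> active={job_A:*/3, job_B:*/19, job_D:*/9, job_E:*/9}
Op 7: unregister job_D -> active={job_A:*/3, job_B:*/19, job_E:*/9}
Op 8: register job_B */5 -> active={job_A:*/3, job_B:*/5, job_E:*/9}
Op 9: unregister job_E -> active={job_A:*/3, job_B:*/5}
Op 10: register job_B */15 -> active={job_A:*/3, job_B:*/15}
Op 11: register job_A */5 -> active={job_A:*/5, job_B:*/15}
Op 12: register job_F */6 -> active={job_A:*/5, job_B:*/15, job_F:*/6}
Op 13: register job_C */3 -> active={job_A:*/5, job_B:*/15, job_C:*/3, job_F:*/6}
  job_A: interval 5, next fire after T=74 is 75
  job_B: interval 15, next fire after T=74 is 75
  job_C: interval 3, next fire after T=74 is 75
  job_F: interval 6, next fire after T=74 is 78
Earliest fire time = 75 (job job_A)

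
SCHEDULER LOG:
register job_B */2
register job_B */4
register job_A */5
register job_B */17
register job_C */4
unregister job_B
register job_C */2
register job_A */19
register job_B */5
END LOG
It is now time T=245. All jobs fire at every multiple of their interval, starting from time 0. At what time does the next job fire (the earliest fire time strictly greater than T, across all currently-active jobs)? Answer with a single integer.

Op 1: register job_B */2 -> active={job_B:*/2}
Op 2: register job_B */4 -> active={job_B:*/4}
Op 3: register job_A */5 -> active={job_A:*/5, job_B:*/4}
Op 4: register job_B */17 -> active={job_A:*/5, job_B:*/17}
Op 5: register job_C */4 -> active={job_A:*/5, job_B:*/17, job_C:*/4}
Op 6: unregister job_B -> active={job_A:*/5, job_C:*/4}
Op 7: register job_C */2 -> active={job_A:*/5, job_C:*/2}
Op 8: register job_A */19 -> active={job_A:*/19, job_C:*/2}
Op 9: register job_B */5 -> active={job_A:*/19, job_B:*/5, job_C:*/2}
  job_A: interval 19, next fire after T=245 is 247
  job_B: interval 5, next fire after T=245 is 250
  job_C: interval 2, next fire after T=245 is 246
Earliest fire time = 246 (job job_C)

Answer: 246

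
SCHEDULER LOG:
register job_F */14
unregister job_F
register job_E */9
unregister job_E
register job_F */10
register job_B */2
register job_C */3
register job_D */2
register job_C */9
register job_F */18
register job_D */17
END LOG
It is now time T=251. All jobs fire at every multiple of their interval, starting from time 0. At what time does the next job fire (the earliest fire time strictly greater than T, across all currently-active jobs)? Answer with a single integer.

Op 1: register job_F */14 -> active={job_F:*/14}
Op 2: unregister job_F -> active={}
Op 3: register job_E */9 -> active={job_E:*/9}
Op 4: unregister job_E -> active={}
Op 5: register job_F */10 -> active={job_F:*/10}
Op 6: register job_B */2 -> active={job_B:*/2, job_F:*/10}
Op 7: register job_C */3 -> active={job_B:*/2, job_C:*/3, job_F:*/10}
Op 8: register job_D */2 -> active={job_B:*/2, job_C:*/3, job_D:*/2, job_F:*/10}
Op 9: register job_C */9 -> active={job_B:*/2, job_C:*/9, job_D:*/2, job_F:*/10}
Op 10: register job_F */18 -> active={job_B:*/2, job_C:*/9, job_D:*/2, job_F:*/18}
Op 11: register job_D */17 -> active={job_B:*/2, job_C:*/9, job_D:*/17, job_F:*/18}
  job_B: interval 2, next fire after T=251 is 252
  job_C: interval 9, next fire after T=251 is 252
  job_D: interval 17, next fire after T=251 is 255
  job_F: interval 18, next fire after T=251 is 252
Earliest fire time = 252 (job job_B)

Answer: 252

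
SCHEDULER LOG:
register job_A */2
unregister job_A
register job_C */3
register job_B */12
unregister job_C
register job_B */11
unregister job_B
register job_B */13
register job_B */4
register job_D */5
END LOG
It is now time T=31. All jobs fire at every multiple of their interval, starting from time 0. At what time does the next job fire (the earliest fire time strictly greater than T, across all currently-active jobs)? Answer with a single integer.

Op 1: register job_A */2 -> active={job_A:*/2}
Op 2: unregister job_A -> active={}
Op 3: register job_C */3 -> active={job_C:*/3}
Op 4: register job_B */12 -> active={job_B:*/12, job_C:*/3}
Op 5: unregister job_C -> active={job_B:*/12}
Op 6: register job_B */11 -> active={job_B:*/11}
Op 7: unregister job_B -> active={}
Op 8: register job_B */13 -> active={job_B:*/13}
Op 9: register job_B */4 -> active={job_B:*/4}
Op 10: register job_D */5 -> active={job_B:*/4, job_D:*/5}
  job_B: interval 4, next fire after T=31 is 32
  job_D: interval 5, next fire after T=31 is 35
Earliest fire time = 32 (job job_B)

Answer: 32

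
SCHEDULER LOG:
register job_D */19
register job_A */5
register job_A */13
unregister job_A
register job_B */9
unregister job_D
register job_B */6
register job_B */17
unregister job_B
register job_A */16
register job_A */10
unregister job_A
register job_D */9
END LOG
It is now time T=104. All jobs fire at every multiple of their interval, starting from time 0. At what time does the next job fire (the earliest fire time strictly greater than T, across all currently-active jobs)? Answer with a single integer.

Op 1: register job_D */19 -> active={job_D:*/19}
Op 2: register job_A */5 -> active={job_A:*/5, job_D:*/19}
Op 3: register job_A */13 -> active={job_A:*/13, job_D:*/19}
Op 4: unregister job_A -> active={job_D:*/19}
Op 5: register job_B */9 -> active={job_B:*/9, job_D:*/19}
Op 6: unregister job_D -> active={job_B:*/9}
Op 7: register job_B */6 -> active={job_B:*/6}
Op 8: register job_B */17 -> active={job_B:*/17}
Op 9: unregister job_B -> active={}
Op 10: register job_A */16 -> active={job_A:*/16}
Op 11: register job_A */10 -> active={job_A:*/10}
Op 12: unregister job_A -> active={}
Op 13: register job_D */9 -> active={job_D:*/9}
  job_D: interval 9, next fire after T=104 is 108
Earliest fire time = 108 (job job_D)

Answer: 108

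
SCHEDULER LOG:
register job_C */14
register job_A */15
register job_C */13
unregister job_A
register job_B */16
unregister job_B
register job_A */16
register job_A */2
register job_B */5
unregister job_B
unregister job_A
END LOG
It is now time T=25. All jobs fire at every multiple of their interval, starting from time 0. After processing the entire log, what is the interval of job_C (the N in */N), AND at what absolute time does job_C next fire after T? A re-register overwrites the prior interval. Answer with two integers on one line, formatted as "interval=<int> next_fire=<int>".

Op 1: register job_C */14 -> active={job_C:*/14}
Op 2: register job_A */15 -> active={job_A:*/15, job_C:*/14}
Op 3: register job_C */13 -> active={job_A:*/15, job_C:*/13}
Op 4: unregister job_A -> active={job_C:*/13}
Op 5: register job_B */16 -> active={job_B:*/16, job_C:*/13}
Op 6: unregister job_B -> active={job_C:*/13}
Op 7: register job_A */16 -> active={job_A:*/16, job_C:*/13}
Op 8: register job_A */2 -> active={job_A:*/2, job_C:*/13}
Op 9: register job_B */5 -> active={job_A:*/2, job_B:*/5, job_C:*/13}
Op 10: unregister job_B -> active={job_A:*/2, job_C:*/13}
Op 11: unregister job_A -> active={job_C:*/13}
Final interval of job_C = 13
Next fire of job_C after T=25: (25//13+1)*13 = 26

Answer: interval=13 next_fire=26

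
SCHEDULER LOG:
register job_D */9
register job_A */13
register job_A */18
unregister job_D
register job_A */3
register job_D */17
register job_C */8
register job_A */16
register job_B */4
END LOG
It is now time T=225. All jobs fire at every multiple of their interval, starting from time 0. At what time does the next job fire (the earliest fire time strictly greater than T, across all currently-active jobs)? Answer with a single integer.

Op 1: register job_D */9 -> active={job_D:*/9}
Op 2: register job_A */13 -> active={job_A:*/13, job_D:*/9}
Op 3: register job_A */18 -> active={job_A:*/18, job_D:*/9}
Op 4: unregister job_D -> active={job_A:*/18}
Op 5: register job_A */3 -> active={job_A:*/3}
Op 6: register job_D */17 -> active={job_A:*/3, job_D:*/17}
Op 7: register job_C */8 -> active={job_A:*/3, job_C:*/8, job_D:*/17}
Op 8: register job_A */16 -> active={job_A:*/16, job_C:*/8, job_D:*/17}
Op 9: register job_B */4 -> active={job_A:*/16, job_B:*/4, job_C:*/8, job_D:*/17}
  job_A: interval 16, next fire after T=225 is 240
  job_B: interval 4, next fire after T=225 is 228
  job_C: interval 8, next fire after T=225 is 232
  job_D: interval 17, next fire after T=225 is 238
Earliest fire time = 228 (job job_B)

Answer: 228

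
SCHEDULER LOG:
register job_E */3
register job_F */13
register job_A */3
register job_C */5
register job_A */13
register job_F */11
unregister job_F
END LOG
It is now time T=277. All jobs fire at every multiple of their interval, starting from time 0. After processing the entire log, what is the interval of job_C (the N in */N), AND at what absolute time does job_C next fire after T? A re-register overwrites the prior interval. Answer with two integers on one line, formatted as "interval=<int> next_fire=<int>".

Op 1: register job_E */3 -> active={job_E:*/3}
Op 2: register job_F */13 -> active={job_E:*/3, job_F:*/13}
Op 3: register job_A */3 -> active={job_A:*/3, job_E:*/3, job_F:*/13}
Op 4: register job_C */5 -> active={job_A:*/3, job_C:*/5, job_E:*/3, job_F:*/13}
Op 5: register job_A */13 -> active={job_A:*/13, job_C:*/5, job_E:*/3, job_F:*/13}
Op 6: register job_F */11 -> active={job_A:*/13, job_C:*/5, job_E:*/3, job_F:*/11}
Op 7: unregister job_F -> active={job_A:*/13, job_C:*/5, job_E:*/3}
Final interval of job_C = 5
Next fire of job_C after T=277: (277//5+1)*5 = 280

Answer: interval=5 next_fire=280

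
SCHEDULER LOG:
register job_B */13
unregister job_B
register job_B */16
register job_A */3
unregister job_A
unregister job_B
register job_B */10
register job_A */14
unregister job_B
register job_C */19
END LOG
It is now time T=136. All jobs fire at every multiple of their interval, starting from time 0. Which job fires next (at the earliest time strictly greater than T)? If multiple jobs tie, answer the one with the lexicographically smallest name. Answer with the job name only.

Op 1: register job_B */13 -> active={job_B:*/13}
Op 2: unregister job_B -> active={}
Op 3: register job_B */16 -> active={job_B:*/16}
Op 4: register job_A */3 -> active={job_A:*/3, job_B:*/16}
Op 5: unregister job_A -> active={job_B:*/16}
Op 6: unregister job_B -> active={}
Op 7: register job_B */10 -> active={job_B:*/10}
Op 8: register job_A */14 -> active={job_A:*/14, job_B:*/10}
Op 9: unregister job_B -> active={job_A:*/14}
Op 10: register job_C */19 -> active={job_A:*/14, job_C:*/19}
  job_A: interval 14, next fire after T=136 is 140
  job_C: interval 19, next fire after T=136 is 152
Earliest = 140, winner (lex tiebreak) = job_A

Answer: job_A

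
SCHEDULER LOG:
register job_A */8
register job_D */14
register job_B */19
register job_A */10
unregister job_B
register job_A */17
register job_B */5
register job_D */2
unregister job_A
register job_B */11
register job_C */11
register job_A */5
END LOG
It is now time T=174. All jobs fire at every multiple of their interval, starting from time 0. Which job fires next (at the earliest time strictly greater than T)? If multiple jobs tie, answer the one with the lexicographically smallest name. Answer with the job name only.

Op 1: register job_A */8 -> active={job_A:*/8}
Op 2: register job_D */14 -> active={job_A:*/8, job_D:*/14}
Op 3: register job_B */19 -> active={job_A:*/8, job_B:*/19, job_D:*/14}
Op 4: register job_A */10 -> active={job_A:*/10, job_B:*/19, job_D:*/14}
Op 5: unregister job_B -> active={job_A:*/10, job_D:*/14}
Op 6: register job_A */17 -> active={job_A:*/17, job_D:*/14}
Op 7: register job_B */5 -> active={job_A:*/17, job_B:*/5, job_D:*/14}
Op 8: register job_D */2 -> active={job_A:*/17, job_B:*/5, job_D:*/2}
Op 9: unregister job_A -> active={job_B:*/5, job_D:*/2}
Op 10: register job_B */11 -> active={job_B:*/11, job_D:*/2}
Op 11: register job_C */11 -> active={job_B:*/11, job_C:*/11, job_D:*/2}
Op 12: register job_A */5 -> active={job_A:*/5, job_B:*/11, job_C:*/11, job_D:*/2}
  job_A: interval 5, next fire after T=174 is 175
  job_B: interval 11, next fire after T=174 is 176
  job_C: interval 11, next fire after T=174 is 176
  job_D: interval 2, next fire after T=174 is 176
Earliest = 175, winner (lex tiebreak) = job_A

Answer: job_A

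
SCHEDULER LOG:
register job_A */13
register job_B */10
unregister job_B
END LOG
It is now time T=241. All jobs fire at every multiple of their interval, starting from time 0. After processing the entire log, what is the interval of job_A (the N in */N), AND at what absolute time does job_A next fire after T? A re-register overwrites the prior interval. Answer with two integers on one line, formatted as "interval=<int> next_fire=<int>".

Op 1: register job_A */13 -> active={job_A:*/13}
Op 2: register job_B */10 -> active={job_A:*/13, job_B:*/10}
Op 3: unregister job_B -> active={job_A:*/13}
Final interval of job_A = 13
Next fire of job_A after T=241: (241//13+1)*13 = 247

Answer: interval=13 next_fire=247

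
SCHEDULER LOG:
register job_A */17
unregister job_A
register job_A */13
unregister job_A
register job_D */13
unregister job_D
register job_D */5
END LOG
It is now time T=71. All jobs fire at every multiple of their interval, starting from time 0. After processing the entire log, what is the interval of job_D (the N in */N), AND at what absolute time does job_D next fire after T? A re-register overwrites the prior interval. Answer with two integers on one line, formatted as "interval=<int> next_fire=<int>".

Answer: interval=5 next_fire=75

Derivation:
Op 1: register job_A */17 -> active={job_A:*/17}
Op 2: unregister job_A -> active={}
Op 3: register job_A */13 -> active={job_A:*/13}
Op 4: unregister job_A -> active={}
Op 5: register job_D */13 -> active={job_D:*/13}
Op 6: unregister job_D -> active={}
Op 7: register job_D */5 -> active={job_D:*/5}
Final interval of job_D = 5
Next fire of job_D after T=71: (71//5+1)*5 = 75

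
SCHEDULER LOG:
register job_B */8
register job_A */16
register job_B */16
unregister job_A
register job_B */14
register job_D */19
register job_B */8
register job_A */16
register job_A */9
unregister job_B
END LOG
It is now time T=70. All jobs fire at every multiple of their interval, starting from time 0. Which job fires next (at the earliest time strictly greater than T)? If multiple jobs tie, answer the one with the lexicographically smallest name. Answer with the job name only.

Answer: job_A

Derivation:
Op 1: register job_B */8 -> active={job_B:*/8}
Op 2: register job_A */16 -> active={job_A:*/16, job_B:*/8}
Op 3: register job_B */16 -> active={job_A:*/16, job_B:*/16}
Op 4: unregister job_A -> active={job_B:*/16}
Op 5: register job_B */14 -> active={job_B:*/14}
Op 6: register job_D */19 -> active={job_B:*/14, job_D:*/19}
Op 7: register job_B */8 -> active={job_B:*/8, job_D:*/19}
Op 8: register job_A */16 -> active={job_A:*/16, job_B:*/8, job_D:*/19}
Op 9: register job_A */9 -> active={job_A:*/9, job_B:*/8, job_D:*/19}
Op 10: unregister job_B -> active={job_A:*/9, job_D:*/19}
  job_A: interval 9, next fire after T=70 is 72
  job_D: interval 19, next fire after T=70 is 76
Earliest = 72, winner (lex tiebreak) = job_A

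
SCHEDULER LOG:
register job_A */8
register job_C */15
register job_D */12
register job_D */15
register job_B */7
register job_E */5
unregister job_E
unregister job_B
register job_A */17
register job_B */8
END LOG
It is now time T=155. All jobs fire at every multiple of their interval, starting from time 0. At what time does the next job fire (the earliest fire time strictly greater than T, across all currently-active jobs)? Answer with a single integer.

Answer: 160

Derivation:
Op 1: register job_A */8 -> active={job_A:*/8}
Op 2: register job_C */15 -> active={job_A:*/8, job_C:*/15}
Op 3: register job_D */12 -> active={job_A:*/8, job_C:*/15, job_D:*/12}
Op 4: register job_D */15 -> active={job_A:*/8, job_C:*/15, job_D:*/15}
Op 5: register job_B */7 -> active={job_A:*/8, job_B:*/7, job_C:*/15, job_D:*/15}
Op 6: register job_E */5 -> active={job_A:*/8, job_B:*/7, job_C:*/15, job_D:*/15, job_E:*/5}
Op 7: unregister job_E -> active={job_A:*/8, job_B:*/7, job_C:*/15, job_D:*/15}
Op 8: unregister job_B -> active={job_A:*/8, job_C:*/15, job_D:*/15}
Op 9: register job_A */17 -> active={job_A:*/17, job_C:*/15, job_D:*/15}
Op 10: register job_B */8 -> active={job_A:*/17, job_B:*/8, job_C:*/15, job_D:*/15}
  job_A: interval 17, next fire after T=155 is 170
  job_B: interval 8, next fire after T=155 is 160
  job_C: interval 15, next fire after T=155 is 165
  job_D: interval 15, next fire after T=155 is 165
Earliest fire time = 160 (job job_B)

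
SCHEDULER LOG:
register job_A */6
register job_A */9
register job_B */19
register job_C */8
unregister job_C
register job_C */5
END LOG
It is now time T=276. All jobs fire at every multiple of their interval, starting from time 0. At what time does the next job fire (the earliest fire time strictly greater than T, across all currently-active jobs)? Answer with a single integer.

Answer: 279

Derivation:
Op 1: register job_A */6 -> active={job_A:*/6}
Op 2: register job_A */9 -> active={job_A:*/9}
Op 3: register job_B */19 -> active={job_A:*/9, job_B:*/19}
Op 4: register job_C */8 -> active={job_A:*/9, job_B:*/19, job_C:*/8}
Op 5: unregister job_C -> active={job_A:*/9, job_B:*/19}
Op 6: register job_C */5 -> active={job_A:*/9, job_B:*/19, job_C:*/5}
  job_A: interval 9, next fire after T=276 is 279
  job_B: interval 19, next fire after T=276 is 285
  job_C: interval 5, next fire after T=276 is 280
Earliest fire time = 279 (job job_A)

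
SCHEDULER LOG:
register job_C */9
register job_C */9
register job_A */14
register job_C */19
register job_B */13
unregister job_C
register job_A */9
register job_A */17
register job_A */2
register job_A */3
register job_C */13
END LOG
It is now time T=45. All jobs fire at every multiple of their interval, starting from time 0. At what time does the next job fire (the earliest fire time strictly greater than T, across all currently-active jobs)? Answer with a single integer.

Op 1: register job_C */9 -> active={job_C:*/9}
Op 2: register job_C */9 -> active={job_C:*/9}
Op 3: register job_A */14 -> active={job_A:*/14, job_C:*/9}
Op 4: register job_C */19 -> active={job_A:*/14, job_C:*/19}
Op 5: register job_B */13 -> active={job_A:*/14, job_B:*/13, job_C:*/19}
Op 6: unregister job_C -> active={job_A:*/14, job_B:*/13}
Op 7: register job_A */9 -> active={job_A:*/9, job_B:*/13}
Op 8: register job_A */17 -> active={job_A:*/17, job_B:*/13}
Op 9: register job_A */2 -> active={job_A:*/2, job_B:*/13}
Op 10: register job_A */3 -> active={job_A:*/3, job_B:*/13}
Op 11: register job_C */13 -> active={job_A:*/3, job_B:*/13, job_C:*/13}
  job_A: interval 3, next fire after T=45 is 48
  job_B: interval 13, next fire after T=45 is 52
  job_C: interval 13, next fire after T=45 is 52
Earliest fire time = 48 (job job_A)

Answer: 48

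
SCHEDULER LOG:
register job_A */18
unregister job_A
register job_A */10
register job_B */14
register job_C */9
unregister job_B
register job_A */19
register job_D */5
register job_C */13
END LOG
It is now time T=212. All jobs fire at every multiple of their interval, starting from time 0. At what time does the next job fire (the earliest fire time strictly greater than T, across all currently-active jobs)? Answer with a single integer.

Answer: 215

Derivation:
Op 1: register job_A */18 -> active={job_A:*/18}
Op 2: unregister job_A -> active={}
Op 3: register job_A */10 -> active={job_A:*/10}
Op 4: register job_B */14 -> active={job_A:*/10, job_B:*/14}
Op 5: register job_C */9 -> active={job_A:*/10, job_B:*/14, job_C:*/9}
Op 6: unregister job_B -> active={job_A:*/10, job_C:*/9}
Op 7: register job_A */19 -> active={job_A:*/19, job_C:*/9}
Op 8: register job_D */5 -> active={job_A:*/19, job_C:*/9, job_D:*/5}
Op 9: register job_C */13 -> active={job_A:*/19, job_C:*/13, job_D:*/5}
  job_A: interval 19, next fire after T=212 is 228
  job_C: interval 13, next fire after T=212 is 221
  job_D: interval 5, next fire after T=212 is 215
Earliest fire time = 215 (job job_D)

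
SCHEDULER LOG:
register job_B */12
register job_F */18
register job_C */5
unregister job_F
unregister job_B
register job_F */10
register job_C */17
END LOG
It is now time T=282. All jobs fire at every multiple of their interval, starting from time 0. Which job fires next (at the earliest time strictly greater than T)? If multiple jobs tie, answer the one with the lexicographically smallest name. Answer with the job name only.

Op 1: register job_B */12 -> active={job_B:*/12}
Op 2: register job_F */18 -> active={job_B:*/12, job_F:*/18}
Op 3: register job_C */5 -> active={job_B:*/12, job_C:*/5, job_F:*/18}
Op 4: unregister job_F -> active={job_B:*/12, job_C:*/5}
Op 5: unregister job_B -> active={job_C:*/5}
Op 6: register job_F */10 -> active={job_C:*/5, job_F:*/10}
Op 7: register job_C */17 -> active={job_C:*/17, job_F:*/10}
  job_C: interval 17, next fire after T=282 is 289
  job_F: interval 10, next fire after T=282 is 290
Earliest = 289, winner (lex tiebreak) = job_C

Answer: job_C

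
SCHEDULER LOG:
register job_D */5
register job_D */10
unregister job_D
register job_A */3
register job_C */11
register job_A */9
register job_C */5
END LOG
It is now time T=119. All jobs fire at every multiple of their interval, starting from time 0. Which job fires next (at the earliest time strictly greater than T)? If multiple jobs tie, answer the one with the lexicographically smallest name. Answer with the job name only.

Op 1: register job_D */5 -> active={job_D:*/5}
Op 2: register job_D */10 -> active={job_D:*/10}
Op 3: unregister job_D -> active={}
Op 4: register job_A */3 -> active={job_A:*/3}
Op 5: register job_C */11 -> active={job_A:*/3, job_C:*/11}
Op 6: register job_A */9 -> active={job_A:*/9, job_C:*/11}
Op 7: register job_C */5 -> active={job_A:*/9, job_C:*/5}
  job_A: interval 9, next fire after T=119 is 126
  job_C: interval 5, next fire after T=119 is 120
Earliest = 120, winner (lex tiebreak) = job_C

Answer: job_C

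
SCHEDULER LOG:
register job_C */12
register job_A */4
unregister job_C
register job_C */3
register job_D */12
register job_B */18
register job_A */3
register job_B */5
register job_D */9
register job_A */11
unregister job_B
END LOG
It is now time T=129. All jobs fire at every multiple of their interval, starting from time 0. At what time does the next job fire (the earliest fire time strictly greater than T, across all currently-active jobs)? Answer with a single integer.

Answer: 132

Derivation:
Op 1: register job_C */12 -> active={job_C:*/12}
Op 2: register job_A */4 -> active={job_A:*/4, job_C:*/12}
Op 3: unregister job_C -> active={job_A:*/4}
Op 4: register job_C */3 -> active={job_A:*/4, job_C:*/3}
Op 5: register job_D */12 -> active={job_A:*/4, job_C:*/3, job_D:*/12}
Op 6: register job_B */18 -> active={job_A:*/4, job_B:*/18, job_C:*/3, job_D:*/12}
Op 7: register job_A */3 -> active={job_A:*/3, job_B:*/18, job_C:*/3, job_D:*/12}
Op 8: register job_B */5 -> active={job_A:*/3, job_B:*/5, job_C:*/3, job_D:*/12}
Op 9: register job_D */9 -> active={job_A:*/3, job_B:*/5, job_C:*/3, job_D:*/9}
Op 10: register job_A */11 -> active={job_A:*/11, job_B:*/5, job_C:*/3, job_D:*/9}
Op 11: unregister job_B -> active={job_A:*/11, job_C:*/3, job_D:*/9}
  job_A: interval 11, next fire after T=129 is 132
  job_C: interval 3, next fire after T=129 is 132
  job_D: interval 9, next fire after T=129 is 135
Earliest fire time = 132 (job job_A)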